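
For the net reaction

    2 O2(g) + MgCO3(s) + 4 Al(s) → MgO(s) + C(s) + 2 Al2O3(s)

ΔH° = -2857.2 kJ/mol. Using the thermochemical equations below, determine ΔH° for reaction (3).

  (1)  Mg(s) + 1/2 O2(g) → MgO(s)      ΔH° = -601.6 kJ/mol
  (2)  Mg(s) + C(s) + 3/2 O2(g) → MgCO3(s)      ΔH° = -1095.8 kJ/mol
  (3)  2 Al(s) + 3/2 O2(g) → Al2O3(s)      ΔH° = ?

ΔH° = -1675.7 kJ/mol

(1) as written (MgO(s) already on the product side): -601.6 kJ/mol
(2) reversed (reverse to put MgCO3(s) on the reactant side): +1095.8 kJ/mol
(3) × 2 (scale by 2 for the 2 Al2O3(s)): contributes 2·x
-2857.2 = (-601.6) + (+1095.8) + 2·x
x = (-2857.2 − (+494.2)) / (2) = -1675.7 kJ/mol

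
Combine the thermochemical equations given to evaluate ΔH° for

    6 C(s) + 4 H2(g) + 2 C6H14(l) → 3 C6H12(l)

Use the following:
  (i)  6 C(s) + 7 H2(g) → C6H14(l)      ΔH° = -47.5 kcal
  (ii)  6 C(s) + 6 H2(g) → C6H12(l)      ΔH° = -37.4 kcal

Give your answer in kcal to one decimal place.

(i) reversed and × 2 (C6H14(l) must end up as a reactant; ×2 to match 2 C6H14(l) in the target): (-2)·(-47.5) = +95.0 kcal
(ii) × 3 (scale by 3 for the 3 C6H12(l)): (3)·(-37.4) = -112.2 kcal
By Hess's law, ΔH° = (-2)·(-47.5) + (3)·(-37.4) = -17.2 kcal

ΔH° = -17.2 kcal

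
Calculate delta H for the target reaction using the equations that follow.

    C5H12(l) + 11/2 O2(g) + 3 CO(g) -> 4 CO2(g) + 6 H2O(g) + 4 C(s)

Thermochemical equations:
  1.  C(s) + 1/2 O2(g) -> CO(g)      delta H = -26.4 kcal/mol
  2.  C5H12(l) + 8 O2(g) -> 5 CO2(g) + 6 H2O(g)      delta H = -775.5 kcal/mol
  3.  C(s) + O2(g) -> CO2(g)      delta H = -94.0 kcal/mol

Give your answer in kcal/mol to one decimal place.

eq. 1 reversed and × 3: (-3)·(-26.4) = +79.2 kcal/mol
eq. 2 as written: -775.5 kcal/mol
eq. 3 reversed: +94.0 kcal/mol
delta H = (+79.2) + (-775.5) + (+94.0) = -602.3 kcal/mol

delta H = -602.3 kcal/mol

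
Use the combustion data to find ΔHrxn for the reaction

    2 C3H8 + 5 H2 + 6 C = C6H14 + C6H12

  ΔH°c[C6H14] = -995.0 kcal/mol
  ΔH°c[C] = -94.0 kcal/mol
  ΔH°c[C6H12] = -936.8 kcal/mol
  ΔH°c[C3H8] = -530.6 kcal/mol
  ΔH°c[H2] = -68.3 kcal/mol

ΔHrxn = -34.9 kcal/mol

Using ΔH = Σ nΔHc°(reactants) − Σ nΔHc°(products):
= [2·(-530.6) + 5·(-68.3) + 6·(-94.0)] − [1·(-995.0) + 1·(-936.8)]
= -34.9 kcal/mol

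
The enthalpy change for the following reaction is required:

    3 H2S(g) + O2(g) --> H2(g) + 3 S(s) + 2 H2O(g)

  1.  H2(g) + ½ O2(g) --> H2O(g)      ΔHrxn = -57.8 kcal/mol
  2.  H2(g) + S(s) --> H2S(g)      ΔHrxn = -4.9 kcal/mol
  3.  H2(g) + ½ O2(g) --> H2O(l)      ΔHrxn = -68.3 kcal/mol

ΔHrxn = -100.9 kcal/mol

eq. 1 × 2 (scale by 2 for the 2 H2O(g)): (2)·(-57.8) = -115.6 kcal/mol
eq. 2 reversed and × 3 (H2S(g) must end up as a reactant; ×3 to match 3 H2S(g) in the target): (-3)·(-4.9) = +14.7 kcal/mol
eq. 3: not needed (H2O(l) appears nowhere else).
Summing the manipulated equations, ΔHrxn = (-115.6) + (+14.7) = -100.9 kcal/mol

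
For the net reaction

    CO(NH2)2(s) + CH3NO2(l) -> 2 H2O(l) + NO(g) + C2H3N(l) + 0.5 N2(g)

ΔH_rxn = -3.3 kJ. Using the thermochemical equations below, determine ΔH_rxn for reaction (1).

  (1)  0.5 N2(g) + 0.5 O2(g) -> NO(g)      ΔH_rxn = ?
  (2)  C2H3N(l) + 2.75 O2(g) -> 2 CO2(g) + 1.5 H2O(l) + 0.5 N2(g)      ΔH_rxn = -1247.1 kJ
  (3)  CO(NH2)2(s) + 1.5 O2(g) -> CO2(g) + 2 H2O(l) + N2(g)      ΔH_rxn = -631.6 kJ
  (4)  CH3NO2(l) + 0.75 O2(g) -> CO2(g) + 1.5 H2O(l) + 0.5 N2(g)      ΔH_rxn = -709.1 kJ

(1) as written: contributes x
(2) reversed: +1247.1 kJ
(3) as written: -631.6 kJ
(4) as written: -709.1 kJ
-3.3 = (+1247.1) + (-631.6) + (-709.1) + x
x = (-3.3 − (-93.6)) / (1) = 90.3 kJ

ΔH_rxn = 90.3 kJ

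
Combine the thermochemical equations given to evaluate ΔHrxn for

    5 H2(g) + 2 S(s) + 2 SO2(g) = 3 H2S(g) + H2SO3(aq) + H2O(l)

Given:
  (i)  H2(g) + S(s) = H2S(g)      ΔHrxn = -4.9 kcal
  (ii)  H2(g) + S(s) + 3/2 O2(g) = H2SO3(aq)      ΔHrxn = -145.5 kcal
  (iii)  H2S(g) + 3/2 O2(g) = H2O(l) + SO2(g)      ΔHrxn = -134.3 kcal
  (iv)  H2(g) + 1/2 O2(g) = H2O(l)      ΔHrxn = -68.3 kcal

ΔHrxn = -86.7 kcal

(i) as written: -4.9 kcal
(ii) as written (H2SO3(aq) already on the product side): -145.5 kcal
(iii) reversed and × 2 (reverse to put SO2(g) on the reactant side; ×2 to match 2 SO2(g) in the target): (-2)·(-134.3) = +268.6 kcal
(iv) × 3: (3)·(-68.3) = -204.9 kcal
Summing the manipulated equations, ΔHrxn = (-4.9) + (-145.5) + (+268.6) + (-204.9) = -86.7 kcal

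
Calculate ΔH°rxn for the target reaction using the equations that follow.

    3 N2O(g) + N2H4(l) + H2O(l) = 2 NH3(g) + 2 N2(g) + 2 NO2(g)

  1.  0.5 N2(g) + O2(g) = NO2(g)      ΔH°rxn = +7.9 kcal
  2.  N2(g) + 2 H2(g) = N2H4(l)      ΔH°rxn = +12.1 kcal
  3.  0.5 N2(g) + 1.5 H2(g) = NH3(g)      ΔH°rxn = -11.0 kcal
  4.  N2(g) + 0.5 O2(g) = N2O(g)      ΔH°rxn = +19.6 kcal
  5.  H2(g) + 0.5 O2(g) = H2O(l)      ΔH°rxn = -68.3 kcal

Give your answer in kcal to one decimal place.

ΔH°rxn = -8.8 kcal

eq. 1 × 2 (×2 to match 2 NO2(g) in the target): (2)·(+7.9) = +15.8 kcal
eq. 2 reversed (reverse to put N2H4(l) on the reactant side): -12.1 kcal
eq. 3 × 2 (scale by 2 for the 2 NH3(g)): (2)·(-11.0) = -22.0 kcal
eq. 4 reversed and × 3 (reverse to put N2O(g) on the reactant side; scale by 3 for the 3 N2O(g)): (-3)·(+19.6) = -58.8 kcal
eq. 5 reversed (reverse to put H2O(l) on the reactant side): +68.3 kcal
Summing the manipulated equations, ΔH°rxn = (2)·(+7.9) + (-1)·(+12.1) + (2)·(-11.0) + (-3)·(+19.6) + (-1)·(-68.3) = -8.8 kcal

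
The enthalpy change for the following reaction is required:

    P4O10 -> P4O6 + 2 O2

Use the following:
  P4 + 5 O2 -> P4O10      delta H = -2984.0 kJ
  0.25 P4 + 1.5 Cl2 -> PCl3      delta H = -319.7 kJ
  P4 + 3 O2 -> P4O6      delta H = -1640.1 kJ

delta H = 1343.9 kJ

equation 1 reversed (P4O10 must end up as a reactant): +2984.0 kJ
equation 2: not needed (Cl2 appears nowhere else).
equation 3 as written (P4O6 already on the product side): -1640.1 kJ
Combining the equations, delta H = (+2984.0) + (-1640.1) = 1343.9 kJ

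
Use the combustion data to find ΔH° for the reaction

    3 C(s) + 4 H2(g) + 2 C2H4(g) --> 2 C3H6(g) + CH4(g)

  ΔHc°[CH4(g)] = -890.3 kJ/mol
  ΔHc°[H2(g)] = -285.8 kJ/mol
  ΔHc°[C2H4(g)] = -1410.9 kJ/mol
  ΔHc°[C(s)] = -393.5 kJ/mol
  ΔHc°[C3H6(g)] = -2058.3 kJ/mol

ΔH° = -138.6 kJ/mol

With combustion enthalpies, reactants minus products:
= [3·(-393.5) + 4·(-285.8) + 2·(-1410.9)] − [2·(-2058.3) + 1·(-890.3)]
= -138.6 kJ/mol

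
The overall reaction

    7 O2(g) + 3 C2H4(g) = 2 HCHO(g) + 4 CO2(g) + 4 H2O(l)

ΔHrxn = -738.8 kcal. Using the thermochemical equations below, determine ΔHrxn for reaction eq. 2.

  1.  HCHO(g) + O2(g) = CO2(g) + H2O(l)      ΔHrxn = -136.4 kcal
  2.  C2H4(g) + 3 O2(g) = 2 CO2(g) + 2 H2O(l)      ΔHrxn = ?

eq. 1 reversed and × 2: (-2)·(-136.4) = +272.8 kcal
eq. 2 × 3: contributes 3·x
-738.8 = (+272.8) + 3·x
x = (-738.8 − (+272.8)) / (3) = -337.2 kcal

ΔHrxn = -337.2 kcal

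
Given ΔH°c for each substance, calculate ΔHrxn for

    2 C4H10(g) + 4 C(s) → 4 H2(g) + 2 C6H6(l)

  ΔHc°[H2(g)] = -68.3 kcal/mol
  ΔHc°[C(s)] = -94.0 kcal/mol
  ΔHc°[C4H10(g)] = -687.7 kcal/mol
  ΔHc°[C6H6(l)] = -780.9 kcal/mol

ΔHrxn = 83.6 kcal/mol

With combustion enthalpies, reactants minus products:
= [2·(-687.7) + 4·(-94.0)] − [4·(-68.3) + 2·(-780.9)]
= 83.6 kcal/mol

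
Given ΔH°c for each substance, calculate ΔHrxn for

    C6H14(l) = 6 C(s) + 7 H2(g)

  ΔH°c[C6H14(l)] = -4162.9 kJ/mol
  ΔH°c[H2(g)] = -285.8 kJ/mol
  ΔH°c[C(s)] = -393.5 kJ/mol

Using ΔH = Σ nΔHc°(reactants) − Σ nΔHc°(products):
= [1·(-4162.9)] − [6·(-393.5) + 7·(-285.8)]
= 198.7 kJ/mol

ΔHrxn = 198.7 kJ/mol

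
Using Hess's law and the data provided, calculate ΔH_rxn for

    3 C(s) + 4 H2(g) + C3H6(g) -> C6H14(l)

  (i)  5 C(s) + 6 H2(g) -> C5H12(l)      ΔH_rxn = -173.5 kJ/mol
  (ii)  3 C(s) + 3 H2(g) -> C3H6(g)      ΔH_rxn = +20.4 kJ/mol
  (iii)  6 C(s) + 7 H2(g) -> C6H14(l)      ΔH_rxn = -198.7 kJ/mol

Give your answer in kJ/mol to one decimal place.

ΔH_rxn = -219.1 kJ/mol

(i): not needed.
(ii) reversed: -20.4 kJ/mol
(iii) as written: -198.7 kJ/mol
ΔH_rxn = (-20.4) + (-198.7) = -219.1 kJ/mol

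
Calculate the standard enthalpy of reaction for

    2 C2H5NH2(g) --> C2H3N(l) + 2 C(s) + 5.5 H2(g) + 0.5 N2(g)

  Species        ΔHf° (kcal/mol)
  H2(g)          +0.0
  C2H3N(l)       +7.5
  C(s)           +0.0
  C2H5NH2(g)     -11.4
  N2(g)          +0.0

ΔH_rxn = 30.3 kcal/mol

Products: 1·(+7.5) + 2·(+0.0) + 11/2·(+0.0) + 1/2·(+0.0) = +7.5
Reactants: 2·(-11.4) = -22.8
ΔH_rxn = (+7.5) − (-22.8) = 30.3 kcal/mol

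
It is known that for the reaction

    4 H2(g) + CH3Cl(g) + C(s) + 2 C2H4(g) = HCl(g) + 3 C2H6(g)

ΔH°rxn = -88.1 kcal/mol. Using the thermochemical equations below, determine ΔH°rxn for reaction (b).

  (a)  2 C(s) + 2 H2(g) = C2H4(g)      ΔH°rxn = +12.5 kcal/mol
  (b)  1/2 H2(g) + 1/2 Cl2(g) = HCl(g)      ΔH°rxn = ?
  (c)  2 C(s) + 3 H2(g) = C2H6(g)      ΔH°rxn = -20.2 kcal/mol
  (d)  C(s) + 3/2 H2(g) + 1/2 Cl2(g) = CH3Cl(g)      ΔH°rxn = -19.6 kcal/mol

(a) reversed and × 2: (-2)·(+12.5) = -25.0 kcal/mol
(b) as written: contributes x
(c) × 3: (3)·(-20.2) = -60.6 kcal/mol
(d) reversed: +19.6 kcal/mol
-88.1 = (-25.0) + (-60.6) + (+19.6) + x
x = (-88.1 − (-66.0)) / (1) = -22.1 kcal/mol

ΔH°rxn = -22.1 kcal/mol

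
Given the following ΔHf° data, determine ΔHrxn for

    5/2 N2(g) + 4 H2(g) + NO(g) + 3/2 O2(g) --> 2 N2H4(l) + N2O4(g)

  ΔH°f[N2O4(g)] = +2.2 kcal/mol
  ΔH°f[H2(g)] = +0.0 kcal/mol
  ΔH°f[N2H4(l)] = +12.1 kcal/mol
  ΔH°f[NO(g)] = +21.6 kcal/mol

Products: 2·(+12.1) + 1·(+2.2) = +26.4
Reactants: 5/2·(+0.0) + 4·(+0.0) + 1·(+21.6) + 3/2·(+0.0) = +21.6
ΔHrxn = (+26.4) − (+21.6) = 4.8 kcal/mol

ΔHrxn = 4.8 kcal/mol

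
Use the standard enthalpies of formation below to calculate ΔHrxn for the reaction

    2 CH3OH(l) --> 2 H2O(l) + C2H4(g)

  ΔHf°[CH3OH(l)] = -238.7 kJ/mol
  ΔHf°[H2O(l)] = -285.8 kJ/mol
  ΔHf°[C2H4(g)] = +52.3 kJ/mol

Products: 2·(-285.8) + 1·(+52.3) = -519.3
Reactants: 2·(-238.7) = -477.4
ΔHrxn = (-519.3) − (-477.4) = -41.9 kJ/mol

ΔHrxn = -41.9 kJ/mol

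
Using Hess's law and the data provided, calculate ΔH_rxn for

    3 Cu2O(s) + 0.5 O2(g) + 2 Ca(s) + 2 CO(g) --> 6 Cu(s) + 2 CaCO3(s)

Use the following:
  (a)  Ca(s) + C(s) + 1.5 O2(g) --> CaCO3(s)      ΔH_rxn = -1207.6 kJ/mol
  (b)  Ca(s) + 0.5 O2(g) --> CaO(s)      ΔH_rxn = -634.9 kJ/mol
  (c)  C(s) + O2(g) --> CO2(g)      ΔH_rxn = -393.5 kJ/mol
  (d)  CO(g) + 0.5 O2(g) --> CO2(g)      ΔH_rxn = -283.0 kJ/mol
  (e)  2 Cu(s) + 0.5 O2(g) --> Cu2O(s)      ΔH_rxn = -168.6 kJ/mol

(a) × 2 (×2 to match 2 CaCO3(s) in the target): (2)·(-1207.6) = -2415.2 kJ/mol
(b): not needed (CaO(s) appears nowhere else).
(c) reversed and × 2: (-2)·(-393.5) = +787.0 kJ/mol
(d) × 2 (scale by 2 for the 2 CO(g)): (2)·(-283.0) = -566.0 kJ/mol
(e) reversed and × 3 (Cu2O(s) must end up as a reactant; ×3 to match 3 Cu2O(s) in the target): (-3)·(-168.6) = +505.8 kJ/mol
ΔH_rxn = (-2415.2) + (+787.0) + (-566.0) + (+505.8) = -1688.4 kJ/mol

ΔH_rxn = -1688.4 kJ/mol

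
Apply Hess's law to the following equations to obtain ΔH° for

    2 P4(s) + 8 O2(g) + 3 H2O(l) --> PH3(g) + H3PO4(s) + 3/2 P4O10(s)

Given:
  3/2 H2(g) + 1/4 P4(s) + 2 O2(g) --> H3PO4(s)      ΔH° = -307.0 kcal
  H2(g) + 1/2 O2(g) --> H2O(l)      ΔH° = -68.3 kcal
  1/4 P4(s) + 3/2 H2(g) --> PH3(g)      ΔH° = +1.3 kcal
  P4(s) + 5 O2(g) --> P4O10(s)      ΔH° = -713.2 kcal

equation 1 as written (H3PO4(s) already on the product side): -307.0 kcal
equation 2 reversed and × 3 (reverse to put H2O(l) on the reactant side; ×3 to match 3 H2O(l) in the target): (-3)·(-68.3) = +204.9 kcal
equation 3 as written (PH3(g) already on the product side): +1.3 kcal
equation 4 × 3/2 (scale by 3/2 for the 3/2 P4O10(s)): (3/2)·(-713.2) = -1069.8 kcal
By Hess's law, ΔH° = (-307.0) + (+204.9) + (+1.3) + (-1069.8) = -1170.6 kcal

ΔH° = -1170.6 kcal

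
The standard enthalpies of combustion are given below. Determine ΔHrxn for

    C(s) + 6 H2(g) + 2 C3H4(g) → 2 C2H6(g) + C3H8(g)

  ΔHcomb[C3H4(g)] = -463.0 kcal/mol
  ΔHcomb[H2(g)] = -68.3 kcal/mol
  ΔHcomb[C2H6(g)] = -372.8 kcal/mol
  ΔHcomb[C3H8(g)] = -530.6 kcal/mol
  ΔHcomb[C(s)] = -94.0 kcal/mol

Using ΔH = Σ nΔHc°(reactants) − Σ nΔHc°(products):
= [1·(-94.0) + 6·(-68.3) + 2·(-463.0)] − [2·(-372.8) + 1·(-530.6)]
= -153.6 kcal/mol

ΔHrxn = -153.6 kcal/mol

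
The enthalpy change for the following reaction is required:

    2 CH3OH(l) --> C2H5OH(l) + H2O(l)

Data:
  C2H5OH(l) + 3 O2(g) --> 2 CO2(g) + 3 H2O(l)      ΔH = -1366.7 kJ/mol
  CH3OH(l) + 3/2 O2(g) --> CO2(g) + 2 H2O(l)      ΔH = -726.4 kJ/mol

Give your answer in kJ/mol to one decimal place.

equation 1 reversed (C2H5OH(l) must end up as a product): +1366.7 kJ/mol
equation 2 × 2 (scale by 2 for the 2 CH3OH(l)): (2)·(-726.4) = -1452.8 kJ/mol
ΔH = (+1366.7) + (-1452.8) = -86.1 kJ/mol

ΔH = -86.1 kJ/mol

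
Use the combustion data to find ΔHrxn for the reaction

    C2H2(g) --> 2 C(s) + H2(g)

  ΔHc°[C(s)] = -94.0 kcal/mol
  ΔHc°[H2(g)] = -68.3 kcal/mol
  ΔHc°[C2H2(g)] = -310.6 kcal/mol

Using ΔH = Σ nΔHc°(reactants) − Σ nΔHc°(products):
= [1·(-310.6)] − [2·(-94.0) + 1·(-68.3)]
= -54.3 kcal/mol

ΔHrxn = -54.3 kcal/mol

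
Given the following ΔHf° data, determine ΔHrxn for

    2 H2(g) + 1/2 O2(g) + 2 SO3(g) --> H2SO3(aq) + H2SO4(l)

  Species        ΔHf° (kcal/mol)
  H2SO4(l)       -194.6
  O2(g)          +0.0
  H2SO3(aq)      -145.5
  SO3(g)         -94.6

ΔHrxn = -150.9 kcal/mol

ΔH°rxn = Σ nΔHf°(products) − Σ nΔHf°(reactants).
Products: 1·(-145.5) + 1·(-194.6) = -340.1
Reactants: 2·(+0.0) + 1/2·(+0.0) + 2·(-94.6) = -189.2
ΔHrxn = (-340.1) − (-189.2) = -150.9 kcal/mol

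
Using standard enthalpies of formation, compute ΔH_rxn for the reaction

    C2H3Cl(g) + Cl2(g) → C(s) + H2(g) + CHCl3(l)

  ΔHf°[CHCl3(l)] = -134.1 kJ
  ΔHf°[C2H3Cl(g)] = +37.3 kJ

ΔH°rxn = Σ nΔHf°(products) − Σ nΔHf°(reactants).
Products: 1·(+0.0) + 1·(+0.0) + 1·(-134.1) = -134.1
Reactants: 1·(+37.3) + 1·(+0.0) = +37.3
ΔH_rxn = (-134.1) − (+37.3) = -171.4 kJ

ΔH_rxn = -171.4 kJ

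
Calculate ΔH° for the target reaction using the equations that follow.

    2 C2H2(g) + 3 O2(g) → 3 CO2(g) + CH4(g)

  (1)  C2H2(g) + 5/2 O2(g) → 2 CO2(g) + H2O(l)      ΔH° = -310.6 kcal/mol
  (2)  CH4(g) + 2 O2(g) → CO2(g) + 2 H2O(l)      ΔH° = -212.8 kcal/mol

ΔH° = -408.4 kcal/mol

(1) × 2: (2)·(-310.6) = -621.2 kcal/mol
(2) reversed: +212.8 kcal/mol
ΔH° = (-621.2) + (+212.8) = -408.4 kcal/mol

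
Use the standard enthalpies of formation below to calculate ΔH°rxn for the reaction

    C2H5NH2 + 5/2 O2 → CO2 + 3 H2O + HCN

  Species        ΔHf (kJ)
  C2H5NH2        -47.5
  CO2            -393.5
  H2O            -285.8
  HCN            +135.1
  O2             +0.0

Products: 1·(-393.5) + 3·(-285.8) + 1·(+135.1) = -1115.8
Reactants: 1·(-47.5) + 5/2·(+0.0) = -47.5
ΔH°rxn = (-1115.8) − (-47.5) = -1068.3 kJ

ΔH°rxn = -1068.3 kJ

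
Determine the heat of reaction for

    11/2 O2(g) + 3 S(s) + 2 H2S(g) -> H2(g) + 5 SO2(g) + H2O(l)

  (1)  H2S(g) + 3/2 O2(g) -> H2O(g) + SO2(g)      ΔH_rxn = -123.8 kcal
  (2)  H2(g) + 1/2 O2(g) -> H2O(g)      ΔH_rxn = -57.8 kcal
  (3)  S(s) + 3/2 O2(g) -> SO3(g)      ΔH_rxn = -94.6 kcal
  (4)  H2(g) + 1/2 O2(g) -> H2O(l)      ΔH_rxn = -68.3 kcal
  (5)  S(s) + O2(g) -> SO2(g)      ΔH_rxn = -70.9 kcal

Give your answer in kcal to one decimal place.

(1) × 2: (2)·(-123.8) = -247.6 kcal
(2) reversed and × 2: (-2)·(-57.8) = +115.6 kcal
(3): not needed.
(4) as written: -68.3 kcal
(5) × 3: (3)·(-70.9) = -212.7 kcal
Summing the manipulated equations, ΔH_rxn = (2)·(-123.8) + (-2)·(-57.8) + (1)·(-68.3) + (3)·(-70.9) = -413.0 kcal

ΔH_rxn = -413.0 kcal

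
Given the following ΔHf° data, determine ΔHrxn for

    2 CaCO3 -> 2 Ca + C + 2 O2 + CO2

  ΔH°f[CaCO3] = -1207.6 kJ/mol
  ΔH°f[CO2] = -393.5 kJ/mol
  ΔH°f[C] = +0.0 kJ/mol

ΔHrxn = 2021.7 kJ/mol

Products: 2·(+0.0) + 1·(+0.0) + 2·(+0.0) + 1·(-393.5) = -393.5
Reactants: 2·(-1207.6) = -2415.2
ΔHrxn = (-393.5) − (-2415.2) = 2021.7 kJ/mol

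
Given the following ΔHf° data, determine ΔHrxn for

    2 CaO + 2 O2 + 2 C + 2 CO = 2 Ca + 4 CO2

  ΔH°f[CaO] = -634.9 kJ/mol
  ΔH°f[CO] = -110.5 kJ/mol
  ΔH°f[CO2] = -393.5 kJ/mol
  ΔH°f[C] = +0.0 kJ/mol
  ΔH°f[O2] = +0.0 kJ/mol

Products: 2·(+0.0) + 4·(-393.5) = -1574.0
Reactants: 2·(-634.9) + 2·(+0.0) + 2·(+0.0) + 2·(-110.5) = -1490.8
ΔHrxn = (-1574.0) − (-1490.8) = -83.2 kJ/mol

ΔHrxn = -83.2 kJ/mol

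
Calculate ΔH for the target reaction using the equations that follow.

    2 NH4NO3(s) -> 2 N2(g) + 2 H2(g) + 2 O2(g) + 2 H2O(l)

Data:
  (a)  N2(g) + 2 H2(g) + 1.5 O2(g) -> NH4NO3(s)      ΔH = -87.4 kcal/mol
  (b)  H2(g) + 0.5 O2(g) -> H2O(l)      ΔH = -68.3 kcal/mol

ΔH = 38.2 kcal/mol

(a) reversed and × 2: (-2)·(-87.4) = +174.8 kcal/mol
(b) × 2: (2)·(-68.3) = -136.6 kcal/mol
By Hess's law, ΔH = (-2)·(-87.4) + (2)·(-68.3) = 38.2 kcal/mol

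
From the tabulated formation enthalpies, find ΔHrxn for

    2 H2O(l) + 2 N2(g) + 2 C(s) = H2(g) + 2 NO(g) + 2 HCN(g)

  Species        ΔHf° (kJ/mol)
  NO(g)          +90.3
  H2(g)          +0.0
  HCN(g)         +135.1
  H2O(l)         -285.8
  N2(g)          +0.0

ΔHrxn = 1022.4 kJ/mol

ΔH°rxn = Σ nΔHf°(products) − Σ nΔHf°(reactants).
Products: 1·(+0.0) + 2·(+90.3) + 2·(+135.1) = +450.8
Reactants: 2·(-285.8) + 2·(+0.0) + 2·(+0.0) = -571.6
ΔHrxn = (+450.8) − (-571.6) = 1022.4 kJ/mol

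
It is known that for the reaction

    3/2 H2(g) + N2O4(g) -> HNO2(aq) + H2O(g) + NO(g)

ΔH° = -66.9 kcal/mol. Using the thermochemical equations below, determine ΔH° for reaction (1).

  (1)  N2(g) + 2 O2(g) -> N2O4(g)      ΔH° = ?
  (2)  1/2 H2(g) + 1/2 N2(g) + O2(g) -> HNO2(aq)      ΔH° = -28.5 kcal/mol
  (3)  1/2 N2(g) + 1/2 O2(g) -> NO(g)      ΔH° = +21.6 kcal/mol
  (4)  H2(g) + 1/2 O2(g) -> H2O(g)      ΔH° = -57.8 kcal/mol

(1) reversed (N2O4(g) must end up as a reactant): contributes −x
(2) as written (HNO2(aq) already on the product side): -28.5 kcal/mol
(3) as written (NO(g) already on the product side): +21.6 kcal/mol
(4) as written (H2O(g) already on the product side): -57.8 kcal/mol
-66.9 = (-28.5) + (+21.6) + (-57.8) − x
x = (-66.9 − (-64.7)) / (-1) = 2.2 kcal/mol

ΔH° = 2.2 kcal/mol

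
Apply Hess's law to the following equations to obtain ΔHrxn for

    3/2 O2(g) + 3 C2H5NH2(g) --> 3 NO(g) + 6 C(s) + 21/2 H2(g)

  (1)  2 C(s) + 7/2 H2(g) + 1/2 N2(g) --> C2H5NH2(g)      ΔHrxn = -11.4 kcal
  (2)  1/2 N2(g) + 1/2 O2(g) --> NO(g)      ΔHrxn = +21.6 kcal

(1) reversed and × 3: (-3)·(-11.4) = +34.2 kcal
(2) × 3: (3)·(+21.6) = +64.8 kcal
ΔHrxn = (+34.2) + (+64.8) = 99.0 kcal

ΔHrxn = 99.0 kcal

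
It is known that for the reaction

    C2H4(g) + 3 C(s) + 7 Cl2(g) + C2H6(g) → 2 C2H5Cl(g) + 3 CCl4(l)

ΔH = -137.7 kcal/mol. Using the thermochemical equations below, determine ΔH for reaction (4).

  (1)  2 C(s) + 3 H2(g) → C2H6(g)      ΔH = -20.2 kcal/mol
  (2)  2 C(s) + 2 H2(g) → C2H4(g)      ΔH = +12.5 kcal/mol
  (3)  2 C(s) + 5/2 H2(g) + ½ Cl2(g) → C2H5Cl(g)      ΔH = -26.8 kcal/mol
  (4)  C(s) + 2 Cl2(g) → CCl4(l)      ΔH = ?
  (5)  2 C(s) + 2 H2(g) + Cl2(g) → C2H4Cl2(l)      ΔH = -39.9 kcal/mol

(1) reversed (C2H6(g) must end up as a reactant): +20.2 kcal/mol
(2) reversed (C2H4(g) must end up as a reactant): -12.5 kcal/mol
(3) × 2 (scale by 2 for the 2 C2H5Cl(g)): (2)·(-26.8) = -53.6 kcal/mol
(4) × 3 (×3 to match 3 CCl4(l) in the target): contributes 3·x
(5): not needed (C2H4Cl2(l) appears nowhere else).
-137.7 = (+20.2) + (-12.5) + (-53.6) + 3·x
x = (-137.7 − (-45.9)) / (3) = -30.6 kcal/mol

ΔH = -30.6 kcal/mol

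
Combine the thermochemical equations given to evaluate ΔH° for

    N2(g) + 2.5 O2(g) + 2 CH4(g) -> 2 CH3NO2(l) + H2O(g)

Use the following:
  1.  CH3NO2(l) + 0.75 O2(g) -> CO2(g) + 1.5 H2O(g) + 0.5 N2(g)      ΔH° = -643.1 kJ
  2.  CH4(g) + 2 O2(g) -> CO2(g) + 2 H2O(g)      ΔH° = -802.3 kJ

eq. 1 reversed and × 2: (-2)·(-643.1) = +1286.2 kJ
eq. 2 × 2: (2)·(-802.3) = -1604.6 kJ
Since enthalpy is a state function, ΔH° = (+1286.2) + (-1604.6) = -318.4 kJ

ΔH° = -318.4 kJ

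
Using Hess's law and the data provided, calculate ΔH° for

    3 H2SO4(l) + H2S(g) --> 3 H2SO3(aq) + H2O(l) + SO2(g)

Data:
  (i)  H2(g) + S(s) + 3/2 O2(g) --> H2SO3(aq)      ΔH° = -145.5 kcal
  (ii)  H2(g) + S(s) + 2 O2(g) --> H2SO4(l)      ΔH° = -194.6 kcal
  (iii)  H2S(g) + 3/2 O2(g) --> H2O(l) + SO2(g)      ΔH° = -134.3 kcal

ΔH° = 13.0 kcal

(i) × 3 (×3 to match 3 H2SO3(aq) in the target): (3)·(-145.5) = -436.5 kcal
(ii) reversed and × 3 (H2SO4(l) must end up as a reactant; ×3 to match 3 H2SO4(l) in the target): (-3)·(-194.6) = +583.8 kcal
(iii) as written (H2S(g) already on the reactant side): -134.3 kcal
ΔH° = (-436.5) + (+583.8) + (-134.3) = 13.0 kcal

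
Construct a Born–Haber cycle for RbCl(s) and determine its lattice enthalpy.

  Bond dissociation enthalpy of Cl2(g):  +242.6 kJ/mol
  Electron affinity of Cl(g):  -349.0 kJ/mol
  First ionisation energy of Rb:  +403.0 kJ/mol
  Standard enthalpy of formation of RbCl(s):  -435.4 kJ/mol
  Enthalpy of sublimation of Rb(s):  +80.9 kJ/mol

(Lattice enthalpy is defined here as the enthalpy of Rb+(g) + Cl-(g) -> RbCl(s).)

ΔHf° = 1·ΔHsub + 1·(ΣIE) + 1/2·D(Cl2) + 1·EA + U
-435.4 = 1·(+80.9) + 1·(+403.0) + 1/2·(+242.6) + 1·(-349.0) + U
U = -435.4 − (+256.2) = -691.6 kJ/mol

U = -691.6 kJ/mol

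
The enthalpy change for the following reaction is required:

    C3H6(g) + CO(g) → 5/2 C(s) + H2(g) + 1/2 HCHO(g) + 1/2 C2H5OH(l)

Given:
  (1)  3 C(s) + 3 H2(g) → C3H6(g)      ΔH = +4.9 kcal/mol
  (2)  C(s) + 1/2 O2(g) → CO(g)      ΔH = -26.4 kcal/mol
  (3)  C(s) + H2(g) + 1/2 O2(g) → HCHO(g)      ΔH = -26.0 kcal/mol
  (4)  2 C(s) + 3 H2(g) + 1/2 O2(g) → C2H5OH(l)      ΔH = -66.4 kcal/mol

(1) reversed (reverse to put C3H6(g) on the reactant side): -4.9 kcal/mol
(2) reversed (CO(g) must end up as a reactant): +26.4 kcal/mol
(3) × 1/2 (scale by 1/2 for the 1/2 HCHO(g)): (1/2)·(-26.0) = -13.0 kcal/mol
(4) × 1/2 (×1/2 to match 1/2 C2H5OH(l) in the target): (1/2)·(-66.4) = -33.2 kcal/mol
Summing the manipulated equations, ΔH = (-1)·(+4.9) + (-1)·(-26.4) + (1/2)·(-26.0) + (1/2)·(-66.4) = -24.7 kcal/mol

ΔH = -24.7 kcal/mol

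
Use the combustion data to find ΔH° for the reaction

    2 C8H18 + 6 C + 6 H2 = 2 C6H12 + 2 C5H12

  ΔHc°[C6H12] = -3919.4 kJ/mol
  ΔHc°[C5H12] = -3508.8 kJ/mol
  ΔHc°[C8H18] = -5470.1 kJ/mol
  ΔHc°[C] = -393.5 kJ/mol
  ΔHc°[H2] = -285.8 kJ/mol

ΔH° = -159.6 kJ/mol

With combustion enthalpies, reactants minus products:
= [2·(-5470.1) + 6·(-393.5) + 6·(-285.8)] − [2·(-3919.4) + 2·(-3508.8)]
= -159.6 kJ/mol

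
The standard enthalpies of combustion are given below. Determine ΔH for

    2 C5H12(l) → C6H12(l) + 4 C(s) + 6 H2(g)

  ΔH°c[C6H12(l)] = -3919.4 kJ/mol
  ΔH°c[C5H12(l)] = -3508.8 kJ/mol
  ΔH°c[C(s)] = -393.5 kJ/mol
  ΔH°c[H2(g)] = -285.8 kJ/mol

ΔH = 190.6 kJ/mol

With combustion enthalpies, reactants minus products:
= [2·(-3508.8)] − [1·(-3919.4) + 4·(-393.5) + 6·(-285.8)]
= 190.6 kJ/mol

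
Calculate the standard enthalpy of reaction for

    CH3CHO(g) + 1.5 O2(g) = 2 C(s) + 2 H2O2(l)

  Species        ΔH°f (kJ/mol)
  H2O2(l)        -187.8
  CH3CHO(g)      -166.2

Products: 2·(+0.0) + 2·(-187.8) = -375.6
Reactants: 1·(-166.2) + 3/2·(+0.0) = -166.2
ΔH°rxn = (-375.6) − (-166.2) = -209.4 kJ/mol

ΔH°rxn = -209.4 kJ/mol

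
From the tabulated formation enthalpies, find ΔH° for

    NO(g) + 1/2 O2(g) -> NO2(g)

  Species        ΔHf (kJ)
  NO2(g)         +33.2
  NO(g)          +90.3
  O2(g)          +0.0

ΔH° = -57.1 kJ

ΔH°rxn = Σ nΔHf°(products) − Σ nΔHf°(reactants).
Products: 1·(+33.2) = +33.2
Reactants: 1·(+90.3) + 1/2·(+0.0) = +90.3
ΔH° = (+33.2) − (+90.3) = -57.1 kJ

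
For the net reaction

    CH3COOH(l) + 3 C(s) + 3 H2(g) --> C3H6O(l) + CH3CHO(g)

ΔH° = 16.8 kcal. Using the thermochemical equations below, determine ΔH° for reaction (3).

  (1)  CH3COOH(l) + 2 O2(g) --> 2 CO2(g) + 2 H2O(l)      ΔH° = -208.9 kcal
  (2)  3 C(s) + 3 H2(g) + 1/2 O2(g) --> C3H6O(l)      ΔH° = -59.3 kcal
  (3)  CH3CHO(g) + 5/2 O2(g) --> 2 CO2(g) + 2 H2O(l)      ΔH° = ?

ΔH° = -285.0 kcal

(1) as written (CH3COOH(l) already on the reactant side): -208.9 kcal
(2) as written (C3H6O(l) already on the product side): -59.3 kcal
(3) reversed (CH3CHO(g) must end up as a product): contributes −x
+16.8 = (-208.9) + (-59.3) − x
x = (+16.8 − (-268.2)) / (-1) = -285.0 kcal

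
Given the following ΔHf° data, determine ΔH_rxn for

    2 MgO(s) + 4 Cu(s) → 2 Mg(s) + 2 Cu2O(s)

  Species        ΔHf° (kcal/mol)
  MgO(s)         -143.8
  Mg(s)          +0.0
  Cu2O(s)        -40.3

ΔH°rxn = Σ nΔHf°(products) − Σ nΔHf°(reactants).
Products: 2·(+0.0) + 2·(-40.3) = -80.6
Reactants: 2·(-143.8) + 4·(+0.0) = -287.6
ΔH_rxn = (-80.6) − (-287.6) = 207.0 kcal/mol

ΔH_rxn = 207.0 kcal/mol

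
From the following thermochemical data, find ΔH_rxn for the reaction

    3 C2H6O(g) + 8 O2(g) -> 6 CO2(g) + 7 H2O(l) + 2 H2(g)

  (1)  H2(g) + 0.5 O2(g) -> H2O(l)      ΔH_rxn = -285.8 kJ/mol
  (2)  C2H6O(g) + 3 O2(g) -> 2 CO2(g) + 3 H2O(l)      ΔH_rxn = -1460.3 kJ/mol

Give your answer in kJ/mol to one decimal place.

(1) reversed and × 2 (H2(g) must end up as a product; scale by 2 for the 2 H2(g)): (-2)·(-285.8) = +571.6 kJ/mol
(2) × 3 (scale by 3 for the 3 C2H6O(g)): (3)·(-1460.3) = -4380.9 kJ/mol
ΔH_rxn = (+571.6) + (-4380.9) = -3809.3 kJ/mol

ΔH_rxn = -3809.3 kJ/mol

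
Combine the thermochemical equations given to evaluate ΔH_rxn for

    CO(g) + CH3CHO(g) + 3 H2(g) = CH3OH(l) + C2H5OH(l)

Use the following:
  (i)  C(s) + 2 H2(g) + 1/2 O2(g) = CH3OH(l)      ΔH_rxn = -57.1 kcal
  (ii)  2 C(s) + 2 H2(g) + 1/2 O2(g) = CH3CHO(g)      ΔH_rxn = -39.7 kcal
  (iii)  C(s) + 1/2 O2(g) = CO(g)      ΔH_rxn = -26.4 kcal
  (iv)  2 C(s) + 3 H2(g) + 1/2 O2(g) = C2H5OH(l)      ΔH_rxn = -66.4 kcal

ΔH_rxn = -57.4 kcal

(i) as written: -57.1 kcal
(ii) reversed: +39.7 kcal
(iii) reversed: +26.4 kcal
(iv) as written: -66.4 kcal
ΔH_rxn = (-57.1) + (+39.7) + (+26.4) + (-66.4) = -57.4 kcal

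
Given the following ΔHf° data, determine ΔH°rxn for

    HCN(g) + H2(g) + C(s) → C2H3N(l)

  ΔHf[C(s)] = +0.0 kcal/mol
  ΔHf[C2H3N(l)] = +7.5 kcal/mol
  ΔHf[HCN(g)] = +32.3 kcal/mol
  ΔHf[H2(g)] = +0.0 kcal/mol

ΔH°rxn = -24.8 kcal/mol

Products: 1·(+7.5) = +7.5
Reactants: 1·(+32.3) + 1·(+0.0) + 1·(+0.0) = +32.3
ΔH°rxn = (+7.5) − (+32.3) = -24.8 kcal/mol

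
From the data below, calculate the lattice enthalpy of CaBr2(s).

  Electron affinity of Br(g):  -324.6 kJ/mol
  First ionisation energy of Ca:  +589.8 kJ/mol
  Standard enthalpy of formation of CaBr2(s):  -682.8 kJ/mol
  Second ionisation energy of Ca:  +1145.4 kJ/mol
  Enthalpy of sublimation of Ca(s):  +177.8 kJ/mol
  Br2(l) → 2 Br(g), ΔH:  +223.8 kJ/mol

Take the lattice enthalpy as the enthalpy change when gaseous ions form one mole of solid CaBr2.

ΔHf° = 1·ΔHsub + 1·(ΣIE) + 1·D(Br2) + 2·EA + U
-682.8 = 1·(+177.8) + 1·(+1735.2) + 1·(+223.8) + 2·(-324.6) + U
U = -682.8 − (+1487.6) = -2170.4 kJ/mol

U = -2170.4 kJ/mol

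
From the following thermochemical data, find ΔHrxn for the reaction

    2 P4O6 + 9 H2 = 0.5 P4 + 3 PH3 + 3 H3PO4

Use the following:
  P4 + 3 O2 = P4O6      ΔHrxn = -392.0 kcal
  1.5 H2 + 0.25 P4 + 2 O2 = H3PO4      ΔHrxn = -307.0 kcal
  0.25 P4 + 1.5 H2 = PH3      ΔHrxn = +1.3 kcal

ΔHrxn = -133.1 kcal

equation 1 reversed and × 2 (P4O6 must end up as a reactant; ×2 to match 2 P4O6 in the target): (-2)·(-392.0) = +784.0 kcal
equation 2 × 3 (×3 to match 3 H3PO4 in the target): (3)·(-307.0) = -921.0 kcal
equation 3 × 3 (scale by 3 for the 3 PH3): (3)·(+1.3) = +3.9 kcal
ΔHrxn = (+784.0) + (-921.0) + (+3.9) = -133.1 kcal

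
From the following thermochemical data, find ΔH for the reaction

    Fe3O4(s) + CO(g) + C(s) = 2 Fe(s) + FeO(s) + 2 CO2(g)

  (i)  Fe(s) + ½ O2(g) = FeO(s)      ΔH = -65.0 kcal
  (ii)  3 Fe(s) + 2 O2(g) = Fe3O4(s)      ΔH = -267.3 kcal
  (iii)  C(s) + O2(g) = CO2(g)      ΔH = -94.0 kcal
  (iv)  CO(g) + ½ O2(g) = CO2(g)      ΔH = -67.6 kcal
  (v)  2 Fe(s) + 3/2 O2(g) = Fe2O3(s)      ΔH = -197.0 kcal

ΔH = 40.7 kcal

(i) as written: -65.0 kcal
(ii) reversed: +267.3 kcal
(iii) as written: -94.0 kcal
(iv) as written: -67.6 kcal
(v): not needed.
Since enthalpy is a state function, ΔH = (1)·(-65.0) + (-1)·(-267.3) + (1)·(-94.0) + (1)·(-67.6) = 40.7 kcal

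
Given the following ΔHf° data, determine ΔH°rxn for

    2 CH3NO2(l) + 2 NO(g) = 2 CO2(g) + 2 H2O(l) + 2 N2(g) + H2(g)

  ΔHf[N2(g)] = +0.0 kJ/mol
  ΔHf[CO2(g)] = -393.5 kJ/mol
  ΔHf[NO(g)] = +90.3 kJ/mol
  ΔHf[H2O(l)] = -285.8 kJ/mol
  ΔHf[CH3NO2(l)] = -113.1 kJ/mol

ΔH°rxn = -1313.0 kJ/mol

Products: 2·(-393.5) + 2·(-285.8) + 2·(+0.0) + 1·(+0.0) = -1358.6
Reactants: 2·(-113.1) + 2·(+90.3) = -45.6
ΔH°rxn = (-1358.6) − (-45.6) = -1313.0 kJ/mol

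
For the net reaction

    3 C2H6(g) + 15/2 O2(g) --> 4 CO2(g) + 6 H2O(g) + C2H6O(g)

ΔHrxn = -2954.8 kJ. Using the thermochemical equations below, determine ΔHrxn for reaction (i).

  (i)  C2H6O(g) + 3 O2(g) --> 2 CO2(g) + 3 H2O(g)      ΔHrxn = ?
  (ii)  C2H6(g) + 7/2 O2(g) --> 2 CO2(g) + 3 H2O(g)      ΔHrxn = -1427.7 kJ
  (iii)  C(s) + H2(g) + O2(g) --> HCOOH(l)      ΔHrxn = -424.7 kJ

(i) reversed (reverse to put C2H6O(g) on the product side): contributes −x
(ii) × 3 (scale by 3 for the 3 C2H6(g)): (3)·(-1427.7) = -4283.1 kJ
(iii): not needed (H2(g) appears nowhere else).
-2954.8 = (-4283.1) − x
x = (-2954.8 − (-4283.1)) / (-1) = -1328.3 kJ

ΔHrxn = -1328.3 kJ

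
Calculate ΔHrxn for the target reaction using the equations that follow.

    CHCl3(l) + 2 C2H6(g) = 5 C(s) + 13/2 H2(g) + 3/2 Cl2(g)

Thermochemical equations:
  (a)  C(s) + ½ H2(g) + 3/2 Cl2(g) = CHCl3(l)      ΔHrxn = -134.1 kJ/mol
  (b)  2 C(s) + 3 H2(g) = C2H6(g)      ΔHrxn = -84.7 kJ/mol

ΔHrxn = 303.5 kJ/mol

(a) reversed: +134.1 kJ/mol
(b) reversed and × 2: (-2)·(-84.7) = +169.4 kJ/mol
Combining the equations, ΔHrxn = (-1)·(-134.1) + (-2)·(-84.7) = 303.5 kJ/mol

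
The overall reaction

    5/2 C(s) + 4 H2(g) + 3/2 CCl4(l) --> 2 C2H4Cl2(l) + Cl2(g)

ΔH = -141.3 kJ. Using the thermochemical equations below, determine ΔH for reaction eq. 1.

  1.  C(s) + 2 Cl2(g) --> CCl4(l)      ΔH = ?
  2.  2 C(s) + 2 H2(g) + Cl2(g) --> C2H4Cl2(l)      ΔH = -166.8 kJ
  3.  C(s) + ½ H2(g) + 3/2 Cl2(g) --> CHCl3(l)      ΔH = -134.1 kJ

eq. 1 reversed and × 3/2 (CCl4(l) must end up as a reactant; ×3/2 to match 3/2 CCl4(l) in the target): contributes −3/2·x
eq. 2 × 2 (×2 to match 2 C2H4Cl2(l) in the target): (2)·(-166.8) = -333.6 kJ
eq. 3: not needed (CHCl3(l) appears nowhere else).
-141.3 = (-333.6) − 3/2·x
x = (-141.3 − (-333.6)) / (-3/2) = -128.2 kJ

ΔH = -128.2 kJ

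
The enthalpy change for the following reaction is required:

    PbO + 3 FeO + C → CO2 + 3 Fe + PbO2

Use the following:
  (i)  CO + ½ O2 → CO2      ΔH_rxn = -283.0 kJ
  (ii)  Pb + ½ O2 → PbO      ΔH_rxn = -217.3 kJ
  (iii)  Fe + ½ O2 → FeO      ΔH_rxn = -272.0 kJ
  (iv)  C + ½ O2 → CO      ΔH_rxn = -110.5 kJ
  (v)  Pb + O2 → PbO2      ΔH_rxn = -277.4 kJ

(i) as written: -283.0 kJ
(ii) reversed: +217.3 kJ
(iii) reversed and × 3: (-3)·(-272.0) = +816.0 kJ
(iv) as written: -110.5 kJ
(v) as written: -277.4 kJ
ΔH_rxn = (1)·(-283.0) + (-1)·(-217.3) + (-3)·(-272.0) + (1)·(-110.5) + (1)·(-277.4) = 362.4 kJ

ΔH_rxn = 362.4 kJ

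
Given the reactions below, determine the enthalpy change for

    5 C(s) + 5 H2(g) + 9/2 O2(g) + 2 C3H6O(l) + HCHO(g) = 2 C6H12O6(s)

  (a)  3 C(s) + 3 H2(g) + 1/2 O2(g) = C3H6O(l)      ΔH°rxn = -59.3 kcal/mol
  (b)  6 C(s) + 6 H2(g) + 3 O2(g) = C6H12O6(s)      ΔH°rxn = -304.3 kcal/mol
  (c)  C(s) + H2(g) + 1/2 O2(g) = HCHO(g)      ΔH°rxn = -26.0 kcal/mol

ΔH°rxn = -464.0 kcal/mol

(a) reversed and × 2 (C3H6O(l) must end up as a reactant; scale by 2 for the 2 C3H6O(l)): (-2)·(-59.3) = +118.6 kcal/mol
(b) × 2 (×2 to match 2 C6H12O6(s) in the target): (2)·(-304.3) = -608.6 kcal/mol
(c) reversed (reverse to put HCHO(g) on the reactant side): +26.0 kcal/mol
ΔH°rxn = (+118.6) + (-608.6) + (+26.0) = -464.0 kcal/mol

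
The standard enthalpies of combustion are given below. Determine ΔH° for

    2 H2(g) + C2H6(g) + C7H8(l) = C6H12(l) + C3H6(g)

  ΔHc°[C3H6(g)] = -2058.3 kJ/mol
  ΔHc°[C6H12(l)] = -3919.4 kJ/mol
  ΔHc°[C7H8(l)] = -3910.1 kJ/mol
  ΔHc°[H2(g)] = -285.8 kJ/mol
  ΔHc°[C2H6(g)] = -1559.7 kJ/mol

Using ΔH = Σ nΔHc°(reactants) − Σ nΔHc°(products):
= [2·(-285.8) + 1·(-1559.7) + 1·(-3910.1)] − [1·(-3919.4) + 1·(-2058.3)]
= -63.7 kJ/mol

ΔH° = -63.7 kJ/mol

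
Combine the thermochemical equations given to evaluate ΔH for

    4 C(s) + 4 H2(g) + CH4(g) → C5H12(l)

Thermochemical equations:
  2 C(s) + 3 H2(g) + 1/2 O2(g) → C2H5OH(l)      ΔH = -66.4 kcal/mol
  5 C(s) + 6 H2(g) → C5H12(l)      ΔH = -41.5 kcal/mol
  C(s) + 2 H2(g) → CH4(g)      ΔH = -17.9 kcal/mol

equation 1: not needed.
equation 2 as written: -41.5 kcal/mol
equation 3 reversed: +17.9 kcal/mol
ΔH = (1)·(-41.5) + (-1)·(-17.9) = -23.6 kcal/mol

ΔH = -23.6 kcal/mol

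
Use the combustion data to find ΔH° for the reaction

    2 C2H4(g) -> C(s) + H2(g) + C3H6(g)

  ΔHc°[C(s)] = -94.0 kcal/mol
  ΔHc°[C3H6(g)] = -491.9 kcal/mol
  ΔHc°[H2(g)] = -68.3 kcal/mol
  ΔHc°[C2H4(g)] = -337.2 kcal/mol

ΔH° = -20.2 kcal/mol

Using ΔH = Σ nΔHc°(reactants) − Σ nΔHc°(products):
= [2·(-337.2)] − [1·(-94.0) + 1·(-68.3) + 1·(-491.9)]
= -20.2 kcal/mol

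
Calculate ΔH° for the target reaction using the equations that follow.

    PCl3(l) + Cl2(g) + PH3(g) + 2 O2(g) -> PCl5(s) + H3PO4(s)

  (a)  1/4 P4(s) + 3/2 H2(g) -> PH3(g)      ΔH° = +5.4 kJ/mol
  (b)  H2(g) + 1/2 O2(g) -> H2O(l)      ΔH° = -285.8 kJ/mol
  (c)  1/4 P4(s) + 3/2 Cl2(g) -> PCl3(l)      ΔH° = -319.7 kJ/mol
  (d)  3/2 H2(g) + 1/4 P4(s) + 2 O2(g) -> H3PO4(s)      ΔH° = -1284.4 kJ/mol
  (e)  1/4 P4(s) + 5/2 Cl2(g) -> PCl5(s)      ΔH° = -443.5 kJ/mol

(a) reversed: -5.4 kJ/mol
(b): not needed.
(c) reversed: +319.7 kJ/mol
(d) as written: -1284.4 kJ/mol
(e) as written: -443.5 kJ/mol
Since enthalpy is a state function, ΔH° = (-1)·(+5.4) + (-1)·(-319.7) + (1)·(-1284.4) + (1)·(-443.5) = -1413.6 kJ/mol

ΔH° = -1413.6 kJ/mol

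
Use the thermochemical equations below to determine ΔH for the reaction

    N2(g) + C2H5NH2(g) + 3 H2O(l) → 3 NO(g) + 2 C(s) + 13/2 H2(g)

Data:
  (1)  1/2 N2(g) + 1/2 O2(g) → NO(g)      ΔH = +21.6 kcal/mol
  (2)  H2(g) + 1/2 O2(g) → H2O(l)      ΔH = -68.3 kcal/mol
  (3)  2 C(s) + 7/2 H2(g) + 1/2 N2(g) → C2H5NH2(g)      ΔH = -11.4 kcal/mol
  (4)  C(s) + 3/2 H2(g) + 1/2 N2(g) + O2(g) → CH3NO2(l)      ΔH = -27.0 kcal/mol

ΔH = 281.1 kcal/mol

(1) × 3: (3)·(+21.6) = +64.8 kcal/mol
(2) reversed and × 3: (-3)·(-68.3) = +204.9 kcal/mol
(3) reversed: +11.4 kcal/mol
(4): not needed.
ΔH = (+64.8) + (+204.9) + (+11.4) = 281.1 kcal/mol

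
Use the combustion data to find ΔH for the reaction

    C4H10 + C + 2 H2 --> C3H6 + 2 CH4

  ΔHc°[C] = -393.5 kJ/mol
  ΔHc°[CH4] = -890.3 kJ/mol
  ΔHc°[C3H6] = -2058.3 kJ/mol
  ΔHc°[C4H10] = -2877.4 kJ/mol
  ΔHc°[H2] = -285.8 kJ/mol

Using ΔH = Σ nΔHc°(reactants) − Σ nΔHc°(products):
= [1·(-2877.4) + 1·(-393.5) + 2·(-285.8)] − [1·(-2058.3) + 2·(-890.3)]
= -3.6 kJ/mol

ΔH = -3.6 kJ/mol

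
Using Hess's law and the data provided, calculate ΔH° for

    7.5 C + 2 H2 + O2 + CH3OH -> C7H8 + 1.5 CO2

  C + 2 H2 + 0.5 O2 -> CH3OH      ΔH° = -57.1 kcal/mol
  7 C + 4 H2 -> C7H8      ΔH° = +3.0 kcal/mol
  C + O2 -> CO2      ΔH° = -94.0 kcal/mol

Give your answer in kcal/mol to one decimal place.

equation 1 reversed (CH3OH must end up as a reactant): +57.1 kcal/mol
equation 2 as written (C7H8 already on the product side): +3.0 kcal/mol
equation 3 × 3/2 (×3/2 to match 3/2 CO2 in the target): (3/2)·(-94.0) = -141.0 kcal/mol
Since enthalpy is a state function, ΔH° = (-1)·(-57.1) + (1)·(+3.0) + (3/2)·(-94.0) = -80.9 kcal/mol

ΔH° = -80.9 kcal/mol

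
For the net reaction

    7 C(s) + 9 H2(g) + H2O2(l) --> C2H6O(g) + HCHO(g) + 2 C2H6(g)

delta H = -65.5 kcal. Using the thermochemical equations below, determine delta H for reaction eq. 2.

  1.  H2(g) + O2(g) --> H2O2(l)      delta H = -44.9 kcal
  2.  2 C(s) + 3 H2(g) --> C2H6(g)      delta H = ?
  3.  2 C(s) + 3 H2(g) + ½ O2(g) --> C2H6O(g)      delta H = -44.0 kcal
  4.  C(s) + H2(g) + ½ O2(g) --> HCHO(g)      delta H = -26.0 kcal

delta H = -20.2 kcal

eq. 1 reversed (H2O2(l) must end up as a reactant): +44.9 kcal
eq. 2 × 2 (×2 to match 2 C2H6(g) in the target): contributes 2·x
eq. 3 as written (C2H6O(g) already on the product side): -44.0 kcal
eq. 4 as written (HCHO(g) already on the product side): -26.0 kcal
-65.5 = (+44.9) + (-44.0) + (-26.0) + 2·x
x = (-65.5 − (-25.1)) / (2) = -20.2 kcal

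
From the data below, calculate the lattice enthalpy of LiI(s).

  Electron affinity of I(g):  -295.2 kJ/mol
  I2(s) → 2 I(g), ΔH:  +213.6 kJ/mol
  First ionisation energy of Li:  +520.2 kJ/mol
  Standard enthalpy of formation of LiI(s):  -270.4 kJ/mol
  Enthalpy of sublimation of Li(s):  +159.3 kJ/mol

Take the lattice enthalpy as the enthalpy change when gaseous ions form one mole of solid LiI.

U = -761.5 kJ/mol

ΔHf° = 1·ΔHsub + 1·(ΣIE) + 1/2·D(I2) + 1·EA + U
-270.4 = 1·(+159.3) + 1·(+520.2) + 1/2·(+213.6) + 1·(-295.2) + U
U = -270.4 − (+491.1) = -761.5 kJ/mol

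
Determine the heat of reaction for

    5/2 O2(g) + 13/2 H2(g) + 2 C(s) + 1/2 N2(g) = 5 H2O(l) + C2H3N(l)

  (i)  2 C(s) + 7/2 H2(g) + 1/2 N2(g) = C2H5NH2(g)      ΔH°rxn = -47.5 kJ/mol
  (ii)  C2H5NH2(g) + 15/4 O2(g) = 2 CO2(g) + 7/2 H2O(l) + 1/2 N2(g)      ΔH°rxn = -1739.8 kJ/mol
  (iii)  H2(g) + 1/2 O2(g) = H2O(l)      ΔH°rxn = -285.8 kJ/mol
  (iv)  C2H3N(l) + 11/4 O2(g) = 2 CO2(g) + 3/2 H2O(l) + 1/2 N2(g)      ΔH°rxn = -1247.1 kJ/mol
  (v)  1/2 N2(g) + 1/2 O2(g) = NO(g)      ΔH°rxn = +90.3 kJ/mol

(i) as written (C(s) already on the reactant side): -47.5 kJ/mol
(ii) as written: -1739.8 kJ/mol
(iii) × 3: (3)·(-285.8) = -857.4 kJ/mol
(iv) reversed (reverse to put C2H3N(l) on the product side): +1247.1 kJ/mol
(v): not needed (NO(g) appears nowhere else).
Summing the manipulated equations, ΔH°rxn = (1)·(-47.5) + (1)·(-1739.8) + (3)·(-285.8) + (-1)·(-1247.1) = -1397.6 kJ/mol

ΔH°rxn = -1397.6 kJ/mol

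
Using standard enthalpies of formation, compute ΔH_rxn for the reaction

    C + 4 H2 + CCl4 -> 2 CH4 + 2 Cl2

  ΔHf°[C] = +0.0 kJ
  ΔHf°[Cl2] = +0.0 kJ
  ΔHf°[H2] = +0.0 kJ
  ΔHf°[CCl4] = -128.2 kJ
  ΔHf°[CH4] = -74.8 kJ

ΔH_rxn = -21.4 kJ

Products: 2·(-74.8) + 2·(+0.0) = -149.6
Reactants: 1·(+0.0) + 4·(+0.0) + 1·(-128.2) = -128.2
ΔH_rxn = (-149.6) − (-128.2) = -21.4 kJ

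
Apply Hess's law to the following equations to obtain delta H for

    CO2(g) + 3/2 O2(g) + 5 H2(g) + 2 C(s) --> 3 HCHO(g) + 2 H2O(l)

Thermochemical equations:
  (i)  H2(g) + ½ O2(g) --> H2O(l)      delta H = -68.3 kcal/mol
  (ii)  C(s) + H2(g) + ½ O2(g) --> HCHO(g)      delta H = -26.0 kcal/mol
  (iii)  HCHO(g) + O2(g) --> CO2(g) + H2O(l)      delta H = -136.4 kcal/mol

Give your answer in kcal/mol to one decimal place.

delta H = -120.5 kcal/mol

(i) × 3: (3)·(-68.3) = -204.9 kcal/mol
(ii) × 2 (×2 to match 2 C(s) in the target): (2)·(-26.0) = -52.0 kcal/mol
(iii) reversed (reverse to put CO2(g) on the reactant side): +136.4 kcal/mol
Since enthalpy is a state function, delta H = (-204.9) + (-52.0) + (+136.4) = -120.5 kcal/mol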